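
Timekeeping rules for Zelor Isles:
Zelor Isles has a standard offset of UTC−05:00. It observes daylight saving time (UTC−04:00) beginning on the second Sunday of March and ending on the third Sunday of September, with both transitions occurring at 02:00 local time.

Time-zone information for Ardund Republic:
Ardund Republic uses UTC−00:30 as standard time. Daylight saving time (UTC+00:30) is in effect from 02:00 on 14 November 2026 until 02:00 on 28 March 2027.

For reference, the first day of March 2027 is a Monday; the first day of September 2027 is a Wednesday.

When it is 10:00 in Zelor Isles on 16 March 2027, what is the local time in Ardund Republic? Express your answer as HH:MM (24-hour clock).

1 March 2027 is a Monday, so the first Sunday is March 7 and the second is March 14.
1 September 2027 is a Wednesday, so the first Sunday is September 5 and the third is September 19.
16 March 2027 falls between 14 March and 19 September, so daylight saving is in effect and Zelor Isles is at UTC−04:00.
10:00 Zelor Isles + 4h = 14:00 UTC.
At the standard offset (UTC−00:30), 14:00 UTC − 0h30m = 13:30 Ardund Republic standard time.
The standard-time date in Ardund Republic, 16 March 2027, lies within the daylight-saving period (14 November 2026 – 28 March 2027), so Ardund Republic is on daylight time, UTC+00:30.
14:00 UTC + 0h30m = 14:30 Ardund Republic.

14:30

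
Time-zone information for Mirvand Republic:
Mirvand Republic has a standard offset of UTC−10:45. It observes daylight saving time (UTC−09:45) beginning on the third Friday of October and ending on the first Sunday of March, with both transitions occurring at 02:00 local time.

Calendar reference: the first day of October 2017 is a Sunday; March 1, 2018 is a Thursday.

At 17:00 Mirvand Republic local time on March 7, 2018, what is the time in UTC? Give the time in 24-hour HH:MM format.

03:45

1 October 2017 is a Sunday, so the first Friday is October 6 and the third is October 20.
1 March 2018 is a Thursday, so the first Sunday is March 4.
Daylight saving runs 20 October 2017 – 4 March 2018; March 7, 2018 is outside that window, so Mirvand Republic is on standard time at UTC−10:45.
17:00 local + 10h45m = 03:45 UTC (rolling into the next day, 8 March 2018).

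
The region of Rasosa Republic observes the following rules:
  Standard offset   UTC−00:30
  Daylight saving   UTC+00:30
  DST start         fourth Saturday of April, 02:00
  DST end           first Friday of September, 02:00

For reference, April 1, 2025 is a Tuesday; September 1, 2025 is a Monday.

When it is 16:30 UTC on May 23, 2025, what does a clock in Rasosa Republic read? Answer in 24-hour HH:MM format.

17:00

1 April 2025 is a Tuesday, so the first Saturday is April 5 and the fourth is April 26.
1 September 2025 is a Monday, so the first Friday is September 5.
At the standard offset (UTC−00:30), 16:30 UTC − 0h30m = 16:00 Rasosa Republic standard time.
The standard-time date in Rasosa Republic, May 23, 2025, falls between 26 April and 5 September, so daylight saving is in effect and Rasosa Republic is at UTC+00:30.
16:30 UTC + 0h30m = 17:00 local.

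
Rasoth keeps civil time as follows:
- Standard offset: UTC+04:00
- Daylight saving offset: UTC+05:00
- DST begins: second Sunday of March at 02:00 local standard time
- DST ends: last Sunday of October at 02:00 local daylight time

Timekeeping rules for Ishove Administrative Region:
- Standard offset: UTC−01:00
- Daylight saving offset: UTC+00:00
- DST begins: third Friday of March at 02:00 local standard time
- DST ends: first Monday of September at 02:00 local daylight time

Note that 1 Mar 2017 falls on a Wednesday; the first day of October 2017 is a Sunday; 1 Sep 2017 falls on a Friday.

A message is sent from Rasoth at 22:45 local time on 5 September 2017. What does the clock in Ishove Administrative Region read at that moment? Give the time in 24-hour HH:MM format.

1 March 2017 is a Wednesday, so the first Sunday is March 5 and the second is March 12.
1 October 2017 is a Sunday, so Sundays fall on 1, 8, 15, 22, 29; the last is October 29.
5 September 2017 falls between 12 March and 29 October, so daylight saving is in effect and Rasoth is at UTC+05:00.
22:45 Rasoth − 5h = 17:45 UTC.
1 March 2017 is a Wednesday, so the first Friday is March 3 and the third is March 17.
1 September 2017 is a Friday, so the first Monday is September 4.
At the standard offset (UTC−01:00), 17:45 UTC − 1h = 16:45 Ishove Administrative Region standard time.
Daylight saving runs 17 March – 4 September; the standard-time date in Ishove Administrative Region, 5 September 2017, is outside that window, so Ishove Administrative Region is on standard time at UTC−01:00.
17:45 UTC − 1h = 16:45 Ishove Administrative Region.

16:45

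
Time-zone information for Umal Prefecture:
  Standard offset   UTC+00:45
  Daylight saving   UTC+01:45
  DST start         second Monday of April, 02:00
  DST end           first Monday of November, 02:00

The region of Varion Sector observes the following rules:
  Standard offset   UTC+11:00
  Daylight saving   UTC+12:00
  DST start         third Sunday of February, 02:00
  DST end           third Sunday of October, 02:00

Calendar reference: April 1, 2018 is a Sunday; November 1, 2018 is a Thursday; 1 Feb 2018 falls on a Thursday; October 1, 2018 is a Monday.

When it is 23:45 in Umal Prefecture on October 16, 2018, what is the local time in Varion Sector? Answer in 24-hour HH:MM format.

1 April 2018 is a Sunday, so the first Monday is April 2 and the second is April 9.
1 November 2018 is a Thursday, so the first Monday is November 5.
Daylight saving runs 9 April – 5 November; October 16, 2018 is inside that window, so Umal Prefecture is at UTC+01:45.
23:45 Umal Prefecture − 1h45m = 22:00 UTC.
1 February 2018 is a Thursday, so the first Sunday is February 4 and the third is February 18.
1 October 2018 is a Monday, so the first Sunday is October 7 and the third is October 21.
At the standard offset (UTC+11:00), 22:00 UTC + 11h = 09:00 Varion Sector standard time (rolling into the next day, 17 October 2018).
The standard-time date in Varion Sector, October 17, 2018, falls between 18 February and 21 October, so daylight saving is in effect and Varion Sector is at UTC+12:00.
22:00 UTC + 12h = 10:00 Varion Sector (rolling into the next day, 17 October 2018).

10:00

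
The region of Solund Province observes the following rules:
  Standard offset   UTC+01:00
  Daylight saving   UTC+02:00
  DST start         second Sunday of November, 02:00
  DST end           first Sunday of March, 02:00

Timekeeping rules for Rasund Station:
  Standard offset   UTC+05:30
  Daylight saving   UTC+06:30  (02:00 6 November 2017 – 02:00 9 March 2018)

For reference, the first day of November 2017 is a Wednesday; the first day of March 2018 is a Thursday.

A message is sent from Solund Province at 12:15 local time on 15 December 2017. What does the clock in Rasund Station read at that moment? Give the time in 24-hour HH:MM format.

16:45

1 November 2017 is a Wednesday, so the first Sunday is November 5 and the second is November 12.
1 March 2018 is a Thursday, so the first Sunday is March 4.
Daylight saving runs 12 November 2017 – 4 March 2018; 15 December 2017 is inside that window, so Solund Province is at UTC+02:00.
12:15 Solund Province − 2h = 10:15 UTC.
At the standard offset (UTC+05:30), 10:15 UTC + 5h30m = 15:45 Rasund Station standard time.
The standard-time date in Rasund Station, 15 December 2017, falls between 6 November 2017 and 9 March 2018, so daylight saving is in effect and Rasund Station is at UTC+06:30.
10:15 UTC + 6h30m = 16:45 Rasund Station.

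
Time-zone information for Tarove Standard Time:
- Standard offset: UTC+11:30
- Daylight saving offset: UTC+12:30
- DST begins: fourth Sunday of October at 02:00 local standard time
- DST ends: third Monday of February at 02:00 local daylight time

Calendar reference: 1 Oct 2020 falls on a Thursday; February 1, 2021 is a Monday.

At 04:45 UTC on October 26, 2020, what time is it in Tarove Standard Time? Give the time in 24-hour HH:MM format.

1 October 2020 is a Thursday, so the first Sunday is October 4 and the fourth is October 25.
1 February 2021 is a Monday, so the first Monday is February 1 and the third is February 15.
At the standard offset (UTC+11:30), 04:45 UTC + 11h30m = 16:15 Tarove Standard Time standard time.
The standard-time date in Tarove Standard Time, October 26, 2020, falls between 25 October 2020 and 15 February 2021, so daylight saving is in effect and Tarove Standard Time is at UTC+12:30.
04:45 UTC + 12h30m = 17:15 local.

17:15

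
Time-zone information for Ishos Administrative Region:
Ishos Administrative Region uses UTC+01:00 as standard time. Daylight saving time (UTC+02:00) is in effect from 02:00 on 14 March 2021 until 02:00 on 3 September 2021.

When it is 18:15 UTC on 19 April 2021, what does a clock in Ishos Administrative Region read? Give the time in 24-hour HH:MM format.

20:15

At the standard offset (UTC+01:00), 18:15 UTC + 1h = 19:15 Ishos Administrative Region standard time.
The standard-time date in Ishos Administrative Region, 19 April 2021, falls between 14 March and 3 September, so daylight saving is in effect and Ishos Administrative Region is at UTC+02:00.
18:15 UTC + 2h = 20:15 local.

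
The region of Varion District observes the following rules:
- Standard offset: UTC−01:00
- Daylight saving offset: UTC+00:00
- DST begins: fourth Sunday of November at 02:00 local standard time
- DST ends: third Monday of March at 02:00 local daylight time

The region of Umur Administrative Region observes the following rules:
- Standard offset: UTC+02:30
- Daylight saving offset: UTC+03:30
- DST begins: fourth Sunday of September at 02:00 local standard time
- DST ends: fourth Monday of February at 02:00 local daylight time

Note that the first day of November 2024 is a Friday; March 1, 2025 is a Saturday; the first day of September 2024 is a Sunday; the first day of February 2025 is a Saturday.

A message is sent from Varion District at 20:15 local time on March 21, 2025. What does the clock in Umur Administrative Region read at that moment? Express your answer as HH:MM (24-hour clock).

1 November 2024 is a Friday, so the first Sunday is November 3 and the fourth is November 24.
1 March 2025 is a Saturday, so the first Monday is March 3 and the third is March 17.
March 21, 2025 is outside the daylight-saving period (24 November 2024 – 17 March 2025), so Varion District is on standard time, UTC−01:00.
20:15 Varion District + 1h = 21:15 UTC.
1 September 2024 is a Sunday, so the first Sunday is September 1 and the fourth is September 22.
1 February 2025 is a Saturday, so the first Monday is February 3 and the fourth is February 24.
At the standard offset (UTC+02:30), 21:15 UTC + 2h30m = 23:45 Umur Administrative Region standard time.
Daylight saving runs 22 September 2024 – 24 February 2025; the standard-time date in Umur Administrative Region, March 21, 2025, is outside that window, so Umur Administrative Region is on standard time at UTC+02:30.
21:15 UTC + 2h30m = 23:45 Umur Administrative Region.

23:45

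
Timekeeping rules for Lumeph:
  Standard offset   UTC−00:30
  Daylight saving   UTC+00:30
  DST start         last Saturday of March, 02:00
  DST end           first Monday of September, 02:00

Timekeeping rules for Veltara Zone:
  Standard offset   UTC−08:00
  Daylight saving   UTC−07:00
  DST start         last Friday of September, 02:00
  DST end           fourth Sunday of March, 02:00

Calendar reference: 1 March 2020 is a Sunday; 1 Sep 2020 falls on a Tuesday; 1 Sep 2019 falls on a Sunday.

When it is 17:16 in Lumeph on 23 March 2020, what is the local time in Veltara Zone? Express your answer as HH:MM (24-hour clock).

1 March 2020 is a Sunday, so Saturdays fall on 7, 14, 21, 28; the last is March 28.
1 September 2020 is a Tuesday, so the first Monday is September 7.
Daylight saving runs 28 March – 7 September; 23 March 2020 is outside that window, so Lumeph is on standard time at UTC−00:30.
17:16 Lumeph + 0h30m = 17:46 UTC.
1 September 2019 is a Sunday, so Fridays fall on 6, 13, 20, 27; the last is September 27.
1 March 2020 is a Sunday, so the first Sunday is March 1 and the fourth is March 22.
At the standard offset (UTC−08:00), 17:46 UTC − 8h = 09:46 Veltara Zone standard time.
The standard-time date in Veltara Zone, 23 March 2020, is outside the daylight-saving period (27 September 2019 – 22 March 2020), so Veltara Zone is on standard time, UTC−08:00.
17:46 UTC − 8h = 09:46 Veltara Zone.

09:46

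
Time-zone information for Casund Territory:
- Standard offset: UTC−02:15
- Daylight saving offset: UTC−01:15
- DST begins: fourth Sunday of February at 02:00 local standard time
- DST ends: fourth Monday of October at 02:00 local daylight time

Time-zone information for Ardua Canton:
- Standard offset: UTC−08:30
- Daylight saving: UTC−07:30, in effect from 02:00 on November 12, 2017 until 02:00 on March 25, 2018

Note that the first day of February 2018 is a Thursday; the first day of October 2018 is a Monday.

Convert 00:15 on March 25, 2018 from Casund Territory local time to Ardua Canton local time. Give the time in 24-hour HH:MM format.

1 February 2018 is a Thursday, so the first Sunday is February 4 and the fourth is February 25.
1 October 2018 is a Monday, so the first Monday is October 1 and the fourth is October 22.
March 25, 2018 falls between 25 February and 22 October, so daylight saving is in effect and Casund Territory is at UTC−01:15.
00:15 Casund Territory + 1h15m = 01:30 UTC.
At the standard offset (UTC−08:30), 01:30 UTC − 8h30m = 17:00 Ardua Canton standard time (rolling into the previous day, 24 March 2018).
The standard-time date in Ardua Canton, March 24, 2018, falls between 12 November 2017 and 25 March 2018, so daylight saving is in effect and Ardua Canton is at UTC−07:30.
01:30 UTC − 7h30m = 18:00 Ardua Canton (rolling into the previous day, 24 March 2018).

18:00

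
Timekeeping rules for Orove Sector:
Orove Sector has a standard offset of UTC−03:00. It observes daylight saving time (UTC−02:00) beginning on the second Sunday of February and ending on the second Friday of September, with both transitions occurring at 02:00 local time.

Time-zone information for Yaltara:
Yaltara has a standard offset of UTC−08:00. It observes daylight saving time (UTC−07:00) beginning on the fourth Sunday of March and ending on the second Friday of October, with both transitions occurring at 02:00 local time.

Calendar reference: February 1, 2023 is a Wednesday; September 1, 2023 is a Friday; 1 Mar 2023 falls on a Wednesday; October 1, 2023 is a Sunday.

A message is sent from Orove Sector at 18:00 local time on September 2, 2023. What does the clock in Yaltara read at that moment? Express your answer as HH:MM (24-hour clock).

13:00

1 February 2023 is a Wednesday, so the first Sunday is February 5 and the second is February 12.
1 September 2023 is a Friday, so the first Friday is September 1 and the second is September 8.
September 2, 2023 lies within the daylight-saving period (12 February – 8 September), so Orove Sector is on daylight time, UTC−02:00.
18:00 Orove Sector + 2h = 20:00 UTC.
1 March 2023 is a Wednesday, so the first Sunday is March 5 and the fourth is March 26.
1 October 2023 is a Sunday, so the first Friday is October 6 and the second is October 13.
At the standard offset (UTC−08:00), 20:00 UTC − 8h = 12:00 Yaltara standard time.
The standard-time date in Yaltara, September 2, 2023, falls between 26 March and 13 October, so daylight saving is in effect and Yaltara is at UTC−07:00.
20:00 UTC − 7h = 13:00 Yaltara.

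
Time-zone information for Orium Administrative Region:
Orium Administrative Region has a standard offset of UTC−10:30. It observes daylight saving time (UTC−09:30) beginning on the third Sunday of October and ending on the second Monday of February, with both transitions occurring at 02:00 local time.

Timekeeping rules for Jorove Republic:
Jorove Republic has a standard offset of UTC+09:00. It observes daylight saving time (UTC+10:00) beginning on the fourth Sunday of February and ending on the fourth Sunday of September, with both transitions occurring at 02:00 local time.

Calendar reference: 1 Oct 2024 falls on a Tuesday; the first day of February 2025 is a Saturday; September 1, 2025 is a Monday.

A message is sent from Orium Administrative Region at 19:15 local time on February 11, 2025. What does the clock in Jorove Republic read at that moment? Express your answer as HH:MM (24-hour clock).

1 October 2024 is a Tuesday, so the first Sunday is October 6 and the third is October 20.
1 February 2025 is a Saturday, so the first Monday is February 3 and the second is February 10.
February 11, 2025 does not fall between 20 October 2024 and 10 February 2025, so daylight saving is not in effect and Orium Administrative Region is at UTC−10:30.
19:15 Orium Administrative Region + 10h30m = 05:45 UTC (rolling into the next day, 12 February 2025).
1 February 2025 is a Saturday, so the first Sunday is February 2 and the fourth is February 23.
1 September 2025 is a Monday, so the first Sunday is September 7 and the fourth is September 28.
At the standard offset (UTC+09:00), 05:45 UTC + 9h = 14:45 Jorove Republic standard time.
The standard-time date in Jorove Republic, February 12, 2025, is outside the daylight-saving period (23 February – 28 September), so Jorove Republic is on standard time, UTC+09:00.
05:45 UTC + 9h = 14:45 Jorove Republic.

14:45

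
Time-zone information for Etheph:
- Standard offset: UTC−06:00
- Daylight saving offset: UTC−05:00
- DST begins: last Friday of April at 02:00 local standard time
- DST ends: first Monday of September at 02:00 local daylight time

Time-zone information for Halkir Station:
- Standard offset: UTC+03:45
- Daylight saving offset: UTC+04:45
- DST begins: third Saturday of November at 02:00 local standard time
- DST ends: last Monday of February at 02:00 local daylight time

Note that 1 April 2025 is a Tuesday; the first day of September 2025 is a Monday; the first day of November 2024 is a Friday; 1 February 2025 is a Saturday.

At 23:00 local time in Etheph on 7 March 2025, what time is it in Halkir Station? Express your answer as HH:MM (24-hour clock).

08:45

1 April 2025 is a Tuesday, so Fridays fall on 4, 11, 18, 25; the last is April 25.
1 September 2025 is a Monday, so the first Monday is September 1.
7 March 2025 is outside the daylight-saving period (25 April – 1 September), so Etheph is on standard time, UTC−06:00.
23:00 Etheph + 6h = 05:00 UTC (rolling into the next day, 8 March 2025).
1 November 2024 is a Friday, so the first Saturday is November 2 and the third is November 16.
1 February 2025 is a Saturday, so Mondays fall on 3, 10, 17, 24; the last is February 24.
At the standard offset (UTC+03:45), 05:00 UTC + 3h45m = 08:45 Halkir Station standard time.
The standard-time date in Halkir Station, 8 March 2025, is outside the daylight-saving period (16 November 2024 – 24 February 2025), so Halkir Station is on standard time, UTC+03:45.
05:00 UTC + 3h45m = 08:45 Halkir Station.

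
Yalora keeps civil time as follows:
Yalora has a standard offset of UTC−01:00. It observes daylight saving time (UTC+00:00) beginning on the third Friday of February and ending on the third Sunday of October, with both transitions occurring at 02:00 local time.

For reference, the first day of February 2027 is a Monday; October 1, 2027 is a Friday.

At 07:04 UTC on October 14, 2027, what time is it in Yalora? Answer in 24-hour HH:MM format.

07:04

1 February 2027 is a Monday, so the first Friday is February 5 and the third is February 19.
1 October 2027 is a Friday, so the first Sunday is October 3 and the third is October 17.
At the standard offset (UTC−01:00), 07:04 UTC − 1h = 06:04 Yalora standard time.
The standard-time date in Yalora, October 14, 2027, lies within the daylight-saving period (19 February – 17 October), so Yalora is on daylight time, UTC+00:00.
07:04 UTC + 0h = 07:04 local.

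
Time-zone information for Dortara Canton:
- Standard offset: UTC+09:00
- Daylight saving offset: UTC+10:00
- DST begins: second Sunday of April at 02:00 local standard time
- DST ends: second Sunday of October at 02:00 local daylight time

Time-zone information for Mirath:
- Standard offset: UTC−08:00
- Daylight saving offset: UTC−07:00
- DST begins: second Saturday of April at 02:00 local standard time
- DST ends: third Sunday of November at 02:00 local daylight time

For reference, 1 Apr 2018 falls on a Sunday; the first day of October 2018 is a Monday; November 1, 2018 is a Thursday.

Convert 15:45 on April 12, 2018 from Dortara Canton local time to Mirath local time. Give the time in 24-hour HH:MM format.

1 April 2018 is a Sunday, so the first Sunday is April 1 and the second is April 8.
1 October 2018 is a Monday, so the first Sunday is October 7 and the second is October 14.
April 12, 2018 falls between 8 April and 14 October, so daylight saving is in effect and Dortara Canton is at UTC+10:00.
15:45 Dortara Canton − 10h = 05:45 UTC.
1 April 2018 is a Sunday, so the first Saturday is April 7 and the second is April 14.
1 November 2018 is a Thursday, so the first Sunday is November 4 and the third is November 18.
At the standard offset (UTC−08:00), 05:45 UTC − 8h = 21:45 Mirath standard time (rolling into the previous day, 11 April 2018).
Daylight saving runs 14 April – 18 November; the standard-time date in Mirath, April 11, 2018, is outside that window, so Mirath is on standard time at UTC−08:00.
05:45 UTC − 8h = 21:45 Mirath (rolling into the previous day, 11 April 2018).

21:45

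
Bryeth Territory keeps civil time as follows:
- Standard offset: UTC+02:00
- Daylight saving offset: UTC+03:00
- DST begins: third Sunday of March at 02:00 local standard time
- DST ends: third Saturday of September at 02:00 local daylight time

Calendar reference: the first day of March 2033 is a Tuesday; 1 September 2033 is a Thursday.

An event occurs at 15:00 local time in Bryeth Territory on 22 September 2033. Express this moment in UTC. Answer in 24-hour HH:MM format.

1 March 2033 is a Tuesday, so the first Sunday is March 6 and the third is March 20.
1 September 2033 is a Thursday, so the first Saturday is September 3 and the third is September 17.
22 September 2033 is outside the daylight-saving period (20 March – 17 September), so Bryeth Territory is on standard time, UTC+02:00.
15:00 local − 2h = 13:00 UTC.

13:00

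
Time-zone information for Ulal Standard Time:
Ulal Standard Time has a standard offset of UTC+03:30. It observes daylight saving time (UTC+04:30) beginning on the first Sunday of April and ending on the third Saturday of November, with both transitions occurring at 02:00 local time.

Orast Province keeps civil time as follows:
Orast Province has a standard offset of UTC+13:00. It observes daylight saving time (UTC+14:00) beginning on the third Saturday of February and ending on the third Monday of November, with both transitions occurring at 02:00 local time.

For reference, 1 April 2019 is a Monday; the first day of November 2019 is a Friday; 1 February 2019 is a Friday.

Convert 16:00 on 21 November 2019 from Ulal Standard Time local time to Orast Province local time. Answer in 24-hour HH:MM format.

1 April 2019 is a Monday, so the first Sunday is April 7.
1 November 2019 is a Friday, so the first Saturday is November 2 and the third is November 16.
21 November 2019 is outside the daylight-saving period (7 April – 16 November), so Ulal Standard Time is on standard time, UTC+03:30.
16:00 Ulal Standard Time − 3h30m = 12:30 UTC.
1 February 2019 is a Friday, so the first Saturday is February 2 and the third is February 16.
1 November 2019 is a Friday, so the first Monday is November 4 and the third is November 18.
At the standard offset (UTC+13:00), 12:30 UTC + 13h = 01:30 Orast Province standard time (rolling into the next day, 22 November 2019).
Daylight saving runs 16 February – 18 November; the standard-time date in Orast Province, 22 November 2019, is outside that window, so Orast Province is on standard time at UTC+13:00.
12:30 UTC + 13h = 01:30 Orast Province (rolling into the next day, 22 November 2019).

01:30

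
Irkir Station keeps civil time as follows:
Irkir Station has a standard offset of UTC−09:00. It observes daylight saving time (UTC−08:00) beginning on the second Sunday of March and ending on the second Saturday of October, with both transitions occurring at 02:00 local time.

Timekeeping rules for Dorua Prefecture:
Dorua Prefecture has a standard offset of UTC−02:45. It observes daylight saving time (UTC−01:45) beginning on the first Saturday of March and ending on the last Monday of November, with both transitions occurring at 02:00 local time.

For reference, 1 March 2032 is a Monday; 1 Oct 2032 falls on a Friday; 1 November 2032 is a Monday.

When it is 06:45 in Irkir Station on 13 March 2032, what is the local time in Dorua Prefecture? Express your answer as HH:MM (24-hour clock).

14:00

1 March 2032 is a Monday, so the first Sunday is March 7 and the second is March 14.
1 October 2032 is a Friday, so the first Saturday is October 2 and the second is October 9.
Daylight saving runs 14 March – 9 October; 13 March 2032 is outside that window, so Irkir Station is on standard time at UTC−09:00.
06:45 Irkir Station + 9h = 15:45 UTC.
1 March 2032 is a Monday, so the first Saturday is March 6.
1 November 2032 is a Monday, so Mondays fall on 1, 8, 15, 22, 29; the last is November 29.
At the standard offset (UTC−02:45), 15:45 UTC − 2h45m = 13:00 Dorua Prefecture standard time.
Daylight saving runs 6 March – 29 November; the standard-time date in Dorua Prefecture, 13 March 2032, is inside that window, so Dorua Prefecture is at UTC−01:45.
15:45 UTC − 1h45m = 14:00 Dorua Prefecture.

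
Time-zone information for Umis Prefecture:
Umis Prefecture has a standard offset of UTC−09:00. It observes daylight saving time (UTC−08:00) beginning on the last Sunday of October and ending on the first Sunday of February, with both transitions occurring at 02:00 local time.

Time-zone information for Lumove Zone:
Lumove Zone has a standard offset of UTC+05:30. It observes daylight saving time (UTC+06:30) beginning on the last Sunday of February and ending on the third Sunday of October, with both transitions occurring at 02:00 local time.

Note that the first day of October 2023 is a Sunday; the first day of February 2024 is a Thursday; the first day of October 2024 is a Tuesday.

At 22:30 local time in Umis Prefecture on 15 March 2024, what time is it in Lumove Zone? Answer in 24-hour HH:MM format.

14:00

1 October 2023 is a Sunday, so Sundays fall on 1, 8, 15, 22, 29; the last is October 29.
1 February 2024 is a Thursday, so the first Sunday is February 4.
15 March 2024 is outside the daylight-saving period (29 October 2023 – 4 February 2024), so Umis Prefecture is on standard time, UTC−09:00.
22:30 Umis Prefecture + 9h = 07:30 UTC (rolling into the next day, 16 March 2024).
1 February 2024 is a Thursday, so Sundays fall on 4, 11, 18, 25; the last is February 25.
1 October 2024 is a Tuesday, so the first Sunday is October 6 and the third is October 20.
At the standard offset (UTC+05:30), 07:30 UTC + 5h30m = 13:00 Lumove Zone standard time.
The standard-time date in Lumove Zone, 16 March 2024, falls between 25 February and 20 October, so daylight saving is in effect and Lumove Zone is at UTC+06:30.
07:30 UTC + 6h30m = 14:00 Lumove Zone.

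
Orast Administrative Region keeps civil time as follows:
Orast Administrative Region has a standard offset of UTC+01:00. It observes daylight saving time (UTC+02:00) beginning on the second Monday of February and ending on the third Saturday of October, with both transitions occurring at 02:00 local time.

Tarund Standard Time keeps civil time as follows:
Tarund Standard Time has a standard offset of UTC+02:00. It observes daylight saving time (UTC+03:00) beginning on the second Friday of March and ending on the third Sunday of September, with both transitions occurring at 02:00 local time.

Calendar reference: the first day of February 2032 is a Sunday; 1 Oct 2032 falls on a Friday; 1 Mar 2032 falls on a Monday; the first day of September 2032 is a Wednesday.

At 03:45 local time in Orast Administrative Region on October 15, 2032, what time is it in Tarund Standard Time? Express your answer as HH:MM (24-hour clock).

03:45

1 February 2032 is a Sunday, so the first Monday is February 2 and the second is February 9.
1 October 2032 is a Friday, so the first Saturday is October 2 and the third is October 16.
Daylight saving runs 9 February – 16 October; October 15, 2032 is inside that window, so Orast Administrative Region is at UTC+02:00.
03:45 Orast Administrative Region − 2h = 01:45 UTC.
1 March 2032 is a Monday, so the first Friday is March 5 and the second is March 12.
1 September 2032 is a Wednesday, so the first Sunday is September 5 and the third is September 19.
At the standard offset (UTC+02:00), 01:45 UTC + 2h = 03:45 Tarund Standard Time standard time.
Daylight saving runs 12 March – 19 September; the standard-time date in Tarund Standard Time, October 15, 2032, is outside that window, so Tarund Standard Time is on standard time at UTC+02:00.
01:45 UTC + 2h = 03:45 Tarund Standard Time.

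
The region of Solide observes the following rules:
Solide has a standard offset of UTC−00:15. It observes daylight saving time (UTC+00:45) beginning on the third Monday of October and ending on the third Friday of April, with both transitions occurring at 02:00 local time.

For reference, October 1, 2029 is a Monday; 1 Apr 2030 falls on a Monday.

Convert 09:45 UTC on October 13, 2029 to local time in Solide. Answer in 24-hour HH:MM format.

1 October 2029 is a Monday, so the first Monday is October 1 and the third is October 15.
1 April 2030 is a Monday, so the first Friday is April 5 and the third is April 19.
At the standard offset (UTC−00:15), 09:45 UTC − 0h15m = 09:30 Solide standard time.
The standard-time date in Solide, October 13, 2029, is outside the daylight-saving period (15 October 2029 – 19 April 2030), so Solide is on standard time, UTC−00:15.
09:45 UTC − 0h15m = 09:30 local.

09:30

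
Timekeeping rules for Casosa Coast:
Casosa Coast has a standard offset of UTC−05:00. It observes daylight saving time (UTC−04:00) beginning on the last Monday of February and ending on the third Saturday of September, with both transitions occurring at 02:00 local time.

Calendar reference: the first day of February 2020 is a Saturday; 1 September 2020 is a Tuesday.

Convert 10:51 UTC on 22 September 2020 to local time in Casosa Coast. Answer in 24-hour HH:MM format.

05:51

1 February 2020 is a Saturday, so Mondays fall on 3, 10, 17, 24; the last is February 24.
1 September 2020 is a Tuesday, so the first Saturday is September 5 and the third is September 19.
At the standard offset (UTC−05:00), 10:51 UTC − 5h = 05:51 Casosa Coast standard time.
Daylight saving runs 24 February – 19 September; the standard-time date in Casosa Coast, 22 September 2020, is outside that window, so Casosa Coast is on standard time at UTC−05:00.
10:51 UTC − 5h = 05:51 local.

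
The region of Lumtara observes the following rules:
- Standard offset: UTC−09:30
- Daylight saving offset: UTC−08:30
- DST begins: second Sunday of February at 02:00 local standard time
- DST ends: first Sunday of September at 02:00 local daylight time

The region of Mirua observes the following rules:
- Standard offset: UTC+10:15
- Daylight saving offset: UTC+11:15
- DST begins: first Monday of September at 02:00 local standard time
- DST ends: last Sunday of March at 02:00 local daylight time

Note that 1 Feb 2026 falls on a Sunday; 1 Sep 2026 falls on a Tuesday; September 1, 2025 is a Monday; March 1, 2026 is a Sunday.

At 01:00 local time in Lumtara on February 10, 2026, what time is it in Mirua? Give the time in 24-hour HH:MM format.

20:45

1 February 2026 is a Sunday, so the first Sunday is February 1 and the second is February 8.
1 September 2026 is a Tuesday, so the first Sunday is September 6.
Daylight saving runs 8 February – 6 September; February 10, 2026 is inside that window, so Lumtara is at UTC−08:30.
01:00 Lumtara + 8h30m = 09:30 UTC.
1 September 2025 is a Monday, so the first Monday is September 1.
1 March 2026 is a Sunday, so Sundays fall on 1, 8, 15, 22, 29; the last is March 29.
At the standard offset (UTC+10:15), 09:30 UTC + 10h15m = 19:45 Mirua standard time.
The standard-time date in Mirua, February 10, 2026, lies within the daylight-saving period (1 September 2025 – 29 March 2026), so Mirua is on daylight time, UTC+11:15.
09:30 UTC + 11h15m = 20:45 Mirua.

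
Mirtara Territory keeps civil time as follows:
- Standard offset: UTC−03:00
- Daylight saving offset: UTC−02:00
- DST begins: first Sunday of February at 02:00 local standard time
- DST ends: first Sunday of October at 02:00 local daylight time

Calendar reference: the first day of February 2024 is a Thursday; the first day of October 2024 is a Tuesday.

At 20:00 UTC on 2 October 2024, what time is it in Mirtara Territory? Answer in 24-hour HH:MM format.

1 February 2024 is a Thursday, so the first Sunday is February 4.
1 October 2024 is a Tuesday, so the first Sunday is October 6.
At the standard offset (UTC−03:00), 20:00 UTC − 3h = 17:00 Mirtara Territory standard time.
The standard-time date in Mirtara Territory, 2 October 2024, lies within the daylight-saving period (4 February – 6 October), so Mirtara Territory is on daylight time, UTC−02:00.
20:00 UTC − 2h = 18:00 local.

18:00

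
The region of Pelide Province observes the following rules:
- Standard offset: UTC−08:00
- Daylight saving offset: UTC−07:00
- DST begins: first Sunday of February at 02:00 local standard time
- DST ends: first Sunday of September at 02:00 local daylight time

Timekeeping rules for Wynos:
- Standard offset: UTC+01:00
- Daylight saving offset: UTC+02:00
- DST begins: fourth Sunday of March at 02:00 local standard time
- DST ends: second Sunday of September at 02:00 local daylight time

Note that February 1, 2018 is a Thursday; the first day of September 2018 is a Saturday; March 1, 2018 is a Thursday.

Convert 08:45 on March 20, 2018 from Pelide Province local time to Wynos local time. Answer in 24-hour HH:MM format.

1 February 2018 is a Thursday, so the first Sunday is February 4.
1 September 2018 is a Saturday, so the first Sunday is September 2.
Daylight saving runs 4 February – 2 September; March 20, 2018 is inside that window, so Pelide Province is at UTC−07:00.
08:45 Pelide Province + 7h = 15:45 UTC.
1 March 2018 is a Thursday, so the first Sunday is March 4 and the fourth is March 25.
1 September 2018 is a Saturday, so the first Sunday is September 2 and the second is September 9.
At the standard offset (UTC+01:00), 15:45 UTC + 1h = 16:45 Wynos standard time.
The standard-time date in Wynos, March 20, 2018, does not fall between 25 March and 9 September, so daylight saving is not in effect and Wynos is at UTC+01:00.
15:45 UTC + 1h = 16:45 Wynos.

16:45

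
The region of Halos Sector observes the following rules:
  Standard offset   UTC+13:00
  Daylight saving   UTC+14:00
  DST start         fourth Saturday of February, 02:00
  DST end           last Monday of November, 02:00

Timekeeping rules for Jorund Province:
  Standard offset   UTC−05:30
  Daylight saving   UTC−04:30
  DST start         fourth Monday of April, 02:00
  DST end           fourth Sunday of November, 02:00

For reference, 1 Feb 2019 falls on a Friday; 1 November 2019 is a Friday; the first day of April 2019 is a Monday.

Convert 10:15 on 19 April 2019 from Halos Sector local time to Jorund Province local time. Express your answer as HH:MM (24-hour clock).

1 February 2019 is a Friday, so the first Saturday is February 2 and the fourth is February 23.
1 November 2019 is a Friday, so Mondays fall on 4, 11, 18, 25; the last is November 25.
19 April 2019 lies within the daylight-saving period (23 February – 25 November), so Halos Sector is on daylight time, UTC+14:00.
10:15 Halos Sector − 14h = 20:15 UTC (rolling into the previous day, 18 April 2019).
1 April 2019 is a Monday, so the first Monday is April 1 and the fourth is April 22.
1 November 2019 is a Friday, so the first Sunday is November 3 and the fourth is November 24.
At the standard offset (UTC−05:30), 20:15 UTC − 5h30m = 14:45 Jorund Province standard time.
The standard-time date in Jorund Province, 18 April 2019, is outside the daylight-saving period (22 April – 24 November), so Jorund Province is on standard time, UTC−05:30.
20:15 UTC − 5h30m = 14:45 Jorund Province.

14:45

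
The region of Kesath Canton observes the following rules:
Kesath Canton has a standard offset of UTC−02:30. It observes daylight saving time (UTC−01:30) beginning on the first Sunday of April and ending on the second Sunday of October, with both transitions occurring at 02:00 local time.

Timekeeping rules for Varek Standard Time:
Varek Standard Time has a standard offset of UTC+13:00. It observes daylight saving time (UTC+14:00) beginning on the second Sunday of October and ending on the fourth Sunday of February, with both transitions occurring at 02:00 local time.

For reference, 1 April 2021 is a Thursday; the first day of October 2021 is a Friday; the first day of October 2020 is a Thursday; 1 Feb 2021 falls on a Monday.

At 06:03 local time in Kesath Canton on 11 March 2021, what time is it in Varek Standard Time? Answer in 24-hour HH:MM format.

21:33

1 April 2021 is a Thursday, so the first Sunday is April 4.
1 October 2021 is a Friday, so the first Sunday is October 3 and the second is October 10.
Daylight saving runs 4 April – 10 October; 11 March 2021 is outside that window, so Kesath Canton is on standard time at UTC−02:30.
06:03 Kesath Canton + 2h30m = 08:33 UTC.
1 October 2020 is a Thursday, so the first Sunday is October 4 and the second is October 11.
1 February 2021 is a Monday, so the first Sunday is February 7 and the fourth is February 28.
At the standard offset (UTC+13:00), 08:33 UTC + 13h = 21:33 Varek Standard Time standard time.
Daylight saving runs 11 October 2020 – 28 February 2021; the standard-time date in Varek Standard Time, 11 March 2021, is outside that window, so Varek Standard Time is on standard time at UTC+13:00.
08:33 UTC + 13h = 21:33 Varek Standard Time.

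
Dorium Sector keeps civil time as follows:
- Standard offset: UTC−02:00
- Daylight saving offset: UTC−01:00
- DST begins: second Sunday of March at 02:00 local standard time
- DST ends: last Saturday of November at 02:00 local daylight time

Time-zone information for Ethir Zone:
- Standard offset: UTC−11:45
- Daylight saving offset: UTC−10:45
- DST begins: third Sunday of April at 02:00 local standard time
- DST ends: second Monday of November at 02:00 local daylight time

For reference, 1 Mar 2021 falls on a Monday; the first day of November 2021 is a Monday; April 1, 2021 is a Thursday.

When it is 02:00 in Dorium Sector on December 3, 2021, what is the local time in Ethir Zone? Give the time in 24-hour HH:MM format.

16:15

1 March 2021 is a Monday, so the first Sunday is March 7 and the second is March 14.
1 November 2021 is a Monday, so Saturdays fall on 6, 13, 20, 27; the last is November 27.
December 3, 2021 does not fall between 14 March and 27 November, so daylight saving is not in effect and Dorium Sector is at UTC−02:00.
02:00 Dorium Sector + 2h = 04:00 UTC.
1 April 2021 is a Thursday, so the first Sunday is April 4 and the third is April 18.
1 November 2021 is a Monday, so the first Monday is November 1 and the second is November 8.
At the standard offset (UTC−11:45), 04:00 UTC − 11h45m = 16:15 Ethir Zone standard time (rolling into the previous day, 2 December 2021).
The standard-time date in Ethir Zone, December 2, 2021, does not fall between 18 April and 8 November, so daylight saving is not in effect and Ethir Zone is at UTC−11:45.
04:00 UTC − 11h45m = 16:15 Ethir Zone (rolling into the previous day, 2 December 2021).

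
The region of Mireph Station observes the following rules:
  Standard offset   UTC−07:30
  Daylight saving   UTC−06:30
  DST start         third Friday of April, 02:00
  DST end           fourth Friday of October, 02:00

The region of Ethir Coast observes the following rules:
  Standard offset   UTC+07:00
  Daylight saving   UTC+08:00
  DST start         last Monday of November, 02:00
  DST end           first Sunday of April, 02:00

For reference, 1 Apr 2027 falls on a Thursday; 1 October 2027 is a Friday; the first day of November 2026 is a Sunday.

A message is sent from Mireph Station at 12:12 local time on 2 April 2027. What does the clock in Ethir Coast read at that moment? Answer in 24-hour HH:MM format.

1 April 2027 is a Thursday, so the first Friday is April 2 and the third is April 16.
1 October 2027 is a Friday, so the first Friday is October 1 and the fourth is October 22.
2 April 2027 does not fall between 16 April and 22 October, so daylight saving is not in effect and Mireph Station is at UTC−07:30.
12:12 Mireph Station + 7h30m = 19:42 UTC.
1 November 2026 is a Sunday, so Mondays fall on 2, 9, 16, 23, 30; the last is November 30.
1 April 2027 is a Thursday, so the first Sunday is April 4.
At the standard offset (UTC+07:00), 19:42 UTC + 7h = 02:42 Ethir Coast standard time (rolling into the next day, 3 April 2027).
The standard-time date in Ethir Coast, 3 April 2027, falls between 30 November 2026 and 4 April 2027, so daylight saving is in effect and Ethir Coast is at UTC+08:00.
19:42 UTC + 8h = 03:42 Ethir Coast (rolling into the next day, 3 April 2027).

03:42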